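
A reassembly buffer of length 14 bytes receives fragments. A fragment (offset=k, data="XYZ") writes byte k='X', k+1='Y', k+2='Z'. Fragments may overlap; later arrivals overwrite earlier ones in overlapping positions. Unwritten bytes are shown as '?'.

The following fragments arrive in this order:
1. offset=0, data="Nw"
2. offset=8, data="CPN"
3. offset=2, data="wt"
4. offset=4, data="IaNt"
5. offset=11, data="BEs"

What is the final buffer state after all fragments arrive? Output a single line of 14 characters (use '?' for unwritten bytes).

Answer: NwwtIaNtCPNBEs

Derivation:
Fragment 1: offset=0 data="Nw" -> buffer=Nw????????????
Fragment 2: offset=8 data="CPN" -> buffer=Nw??????CPN???
Fragment 3: offset=2 data="wt" -> buffer=Nwwt????CPN???
Fragment 4: offset=4 data="IaNt" -> buffer=NwwtIaNtCPN???
Fragment 5: offset=11 data="BEs" -> buffer=NwwtIaNtCPNBEs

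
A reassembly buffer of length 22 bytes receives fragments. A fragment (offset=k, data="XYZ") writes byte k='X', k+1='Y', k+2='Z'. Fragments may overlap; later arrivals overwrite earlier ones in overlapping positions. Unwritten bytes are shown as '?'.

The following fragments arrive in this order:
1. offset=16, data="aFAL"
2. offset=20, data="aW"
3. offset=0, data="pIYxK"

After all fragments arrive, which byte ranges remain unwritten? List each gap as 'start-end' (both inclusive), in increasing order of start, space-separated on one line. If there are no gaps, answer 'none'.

Fragment 1: offset=16 len=4
Fragment 2: offset=20 len=2
Fragment 3: offset=0 len=5
Gaps: 5-15

Answer: 5-15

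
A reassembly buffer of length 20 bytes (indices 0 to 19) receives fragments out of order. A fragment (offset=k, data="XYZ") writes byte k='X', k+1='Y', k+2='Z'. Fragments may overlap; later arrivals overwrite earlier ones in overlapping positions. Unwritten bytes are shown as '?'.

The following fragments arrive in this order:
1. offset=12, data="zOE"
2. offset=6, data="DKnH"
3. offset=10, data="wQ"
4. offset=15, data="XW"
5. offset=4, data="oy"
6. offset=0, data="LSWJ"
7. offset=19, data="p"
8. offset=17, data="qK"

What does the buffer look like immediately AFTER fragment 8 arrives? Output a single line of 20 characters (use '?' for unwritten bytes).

Answer: LSWJoyDKnHwQzOEXWqKp

Derivation:
Fragment 1: offset=12 data="zOE" -> buffer=????????????zOE?????
Fragment 2: offset=6 data="DKnH" -> buffer=??????DKnH??zOE?????
Fragment 3: offset=10 data="wQ" -> buffer=??????DKnHwQzOE?????
Fragment 4: offset=15 data="XW" -> buffer=??????DKnHwQzOEXW???
Fragment 5: offset=4 data="oy" -> buffer=????oyDKnHwQzOEXW???
Fragment 6: offset=0 data="LSWJ" -> buffer=LSWJoyDKnHwQzOEXW???
Fragment 7: offset=19 data="p" -> buffer=LSWJoyDKnHwQzOEXW??p
Fragment 8: offset=17 data="qK" -> buffer=LSWJoyDKnHwQzOEXWqKp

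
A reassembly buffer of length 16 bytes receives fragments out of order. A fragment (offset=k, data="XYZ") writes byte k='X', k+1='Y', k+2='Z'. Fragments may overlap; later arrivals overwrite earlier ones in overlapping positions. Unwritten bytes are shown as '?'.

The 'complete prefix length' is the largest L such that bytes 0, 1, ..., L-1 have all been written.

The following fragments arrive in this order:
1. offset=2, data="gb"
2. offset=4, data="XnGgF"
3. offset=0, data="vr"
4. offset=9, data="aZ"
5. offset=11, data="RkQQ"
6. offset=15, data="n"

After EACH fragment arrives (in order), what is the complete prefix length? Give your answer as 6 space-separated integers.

Answer: 0 0 9 11 15 16

Derivation:
Fragment 1: offset=2 data="gb" -> buffer=??gb???????????? -> prefix_len=0
Fragment 2: offset=4 data="XnGgF" -> buffer=??gbXnGgF??????? -> prefix_len=0
Fragment 3: offset=0 data="vr" -> buffer=vrgbXnGgF??????? -> prefix_len=9
Fragment 4: offset=9 data="aZ" -> buffer=vrgbXnGgFaZ????? -> prefix_len=11
Fragment 5: offset=11 data="RkQQ" -> buffer=vrgbXnGgFaZRkQQ? -> prefix_len=15
Fragment 6: offset=15 data="n" -> buffer=vrgbXnGgFaZRkQQn -> prefix_len=16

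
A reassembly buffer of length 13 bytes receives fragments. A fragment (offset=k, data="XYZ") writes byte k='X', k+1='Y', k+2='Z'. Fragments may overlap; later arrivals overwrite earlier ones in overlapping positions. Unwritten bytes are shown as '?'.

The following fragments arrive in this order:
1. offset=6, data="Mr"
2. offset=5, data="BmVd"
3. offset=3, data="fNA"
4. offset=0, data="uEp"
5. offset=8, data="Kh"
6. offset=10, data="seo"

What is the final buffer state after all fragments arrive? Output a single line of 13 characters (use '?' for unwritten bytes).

Fragment 1: offset=6 data="Mr" -> buffer=??????Mr?????
Fragment 2: offset=5 data="BmVd" -> buffer=?????BmVd????
Fragment 3: offset=3 data="fNA" -> buffer=???fNAmVd????
Fragment 4: offset=0 data="uEp" -> buffer=uEpfNAmVd????
Fragment 5: offset=8 data="Kh" -> buffer=uEpfNAmVKh???
Fragment 6: offset=10 data="seo" -> buffer=uEpfNAmVKhseo

Answer: uEpfNAmVKhseo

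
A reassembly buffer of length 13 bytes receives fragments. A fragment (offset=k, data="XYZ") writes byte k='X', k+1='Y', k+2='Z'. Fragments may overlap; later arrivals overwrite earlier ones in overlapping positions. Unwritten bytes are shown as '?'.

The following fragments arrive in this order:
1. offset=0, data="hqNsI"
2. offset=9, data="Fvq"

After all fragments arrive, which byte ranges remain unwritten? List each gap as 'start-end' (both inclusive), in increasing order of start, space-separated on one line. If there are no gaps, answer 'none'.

Answer: 5-8 12-12

Derivation:
Fragment 1: offset=0 len=5
Fragment 2: offset=9 len=3
Gaps: 5-8 12-12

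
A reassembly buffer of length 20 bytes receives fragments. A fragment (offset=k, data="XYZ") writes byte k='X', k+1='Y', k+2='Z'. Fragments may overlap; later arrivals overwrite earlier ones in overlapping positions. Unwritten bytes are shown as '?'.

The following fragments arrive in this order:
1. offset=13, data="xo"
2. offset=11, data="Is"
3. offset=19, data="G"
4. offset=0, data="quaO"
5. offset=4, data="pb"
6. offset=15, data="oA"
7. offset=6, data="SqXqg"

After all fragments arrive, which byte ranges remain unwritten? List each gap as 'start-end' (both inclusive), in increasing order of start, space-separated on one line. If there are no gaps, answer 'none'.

Answer: 17-18

Derivation:
Fragment 1: offset=13 len=2
Fragment 2: offset=11 len=2
Fragment 3: offset=19 len=1
Fragment 4: offset=0 len=4
Fragment 5: offset=4 len=2
Fragment 6: offset=15 len=2
Fragment 7: offset=6 len=5
Gaps: 17-18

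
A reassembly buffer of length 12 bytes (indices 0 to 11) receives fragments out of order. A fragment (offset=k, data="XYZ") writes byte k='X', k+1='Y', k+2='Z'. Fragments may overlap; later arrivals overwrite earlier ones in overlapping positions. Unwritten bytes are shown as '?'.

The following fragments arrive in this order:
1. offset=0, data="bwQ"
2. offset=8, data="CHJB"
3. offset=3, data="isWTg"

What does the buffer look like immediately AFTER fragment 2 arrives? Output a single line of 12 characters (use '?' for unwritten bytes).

Answer: bwQ?????CHJB

Derivation:
Fragment 1: offset=0 data="bwQ" -> buffer=bwQ?????????
Fragment 2: offset=8 data="CHJB" -> buffer=bwQ?????CHJB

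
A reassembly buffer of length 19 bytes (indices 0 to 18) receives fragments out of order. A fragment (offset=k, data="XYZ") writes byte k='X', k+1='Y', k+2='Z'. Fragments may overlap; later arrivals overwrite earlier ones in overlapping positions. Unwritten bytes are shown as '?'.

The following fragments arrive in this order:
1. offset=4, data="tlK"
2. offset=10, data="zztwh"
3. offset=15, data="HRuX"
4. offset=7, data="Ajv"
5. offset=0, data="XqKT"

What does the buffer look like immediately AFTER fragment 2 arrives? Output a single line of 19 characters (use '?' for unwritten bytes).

Answer: ????tlK???zztwh????

Derivation:
Fragment 1: offset=4 data="tlK" -> buffer=????tlK????????????
Fragment 2: offset=10 data="zztwh" -> buffer=????tlK???zztwh????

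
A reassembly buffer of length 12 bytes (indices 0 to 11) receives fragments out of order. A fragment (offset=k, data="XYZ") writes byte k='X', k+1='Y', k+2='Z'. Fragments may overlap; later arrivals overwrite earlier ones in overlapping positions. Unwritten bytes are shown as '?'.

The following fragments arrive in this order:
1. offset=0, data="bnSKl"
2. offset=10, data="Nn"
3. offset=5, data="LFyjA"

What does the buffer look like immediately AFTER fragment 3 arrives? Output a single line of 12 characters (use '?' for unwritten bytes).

Fragment 1: offset=0 data="bnSKl" -> buffer=bnSKl???????
Fragment 2: offset=10 data="Nn" -> buffer=bnSKl?????Nn
Fragment 3: offset=5 data="LFyjA" -> buffer=bnSKlLFyjANn

Answer: bnSKlLFyjANn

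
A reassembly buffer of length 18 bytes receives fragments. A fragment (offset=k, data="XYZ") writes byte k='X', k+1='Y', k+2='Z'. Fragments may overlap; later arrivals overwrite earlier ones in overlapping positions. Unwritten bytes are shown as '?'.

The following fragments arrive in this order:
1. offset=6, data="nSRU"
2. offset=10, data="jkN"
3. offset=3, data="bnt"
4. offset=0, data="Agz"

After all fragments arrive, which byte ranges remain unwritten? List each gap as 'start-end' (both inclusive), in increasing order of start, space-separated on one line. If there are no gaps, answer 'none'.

Answer: 13-17

Derivation:
Fragment 1: offset=6 len=4
Fragment 2: offset=10 len=3
Fragment 3: offset=3 len=3
Fragment 4: offset=0 len=3
Gaps: 13-17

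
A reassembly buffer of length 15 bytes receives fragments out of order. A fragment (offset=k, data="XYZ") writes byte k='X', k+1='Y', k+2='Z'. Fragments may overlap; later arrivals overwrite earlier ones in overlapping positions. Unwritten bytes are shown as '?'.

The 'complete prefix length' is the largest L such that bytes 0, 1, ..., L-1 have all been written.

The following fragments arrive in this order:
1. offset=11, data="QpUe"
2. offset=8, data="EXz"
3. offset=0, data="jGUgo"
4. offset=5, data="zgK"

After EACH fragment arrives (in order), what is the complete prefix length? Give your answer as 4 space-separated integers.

Fragment 1: offset=11 data="QpUe" -> buffer=???????????QpUe -> prefix_len=0
Fragment 2: offset=8 data="EXz" -> buffer=????????EXzQpUe -> prefix_len=0
Fragment 3: offset=0 data="jGUgo" -> buffer=jGUgo???EXzQpUe -> prefix_len=5
Fragment 4: offset=5 data="zgK" -> buffer=jGUgozgKEXzQpUe -> prefix_len=15

Answer: 0 0 5 15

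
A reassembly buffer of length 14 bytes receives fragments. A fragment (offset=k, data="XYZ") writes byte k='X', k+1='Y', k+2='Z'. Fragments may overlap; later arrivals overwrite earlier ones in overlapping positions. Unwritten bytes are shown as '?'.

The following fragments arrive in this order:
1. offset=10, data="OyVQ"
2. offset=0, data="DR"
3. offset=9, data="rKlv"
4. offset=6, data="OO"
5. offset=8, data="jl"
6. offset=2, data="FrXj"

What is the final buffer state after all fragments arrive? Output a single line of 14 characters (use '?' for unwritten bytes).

Answer: DRFrXjOOjlKlvQ

Derivation:
Fragment 1: offset=10 data="OyVQ" -> buffer=??????????OyVQ
Fragment 2: offset=0 data="DR" -> buffer=DR????????OyVQ
Fragment 3: offset=9 data="rKlv" -> buffer=DR???????rKlvQ
Fragment 4: offset=6 data="OO" -> buffer=DR????OO?rKlvQ
Fragment 5: offset=8 data="jl" -> buffer=DR????OOjlKlvQ
Fragment 6: offset=2 data="FrXj" -> buffer=DRFrXjOOjlKlvQ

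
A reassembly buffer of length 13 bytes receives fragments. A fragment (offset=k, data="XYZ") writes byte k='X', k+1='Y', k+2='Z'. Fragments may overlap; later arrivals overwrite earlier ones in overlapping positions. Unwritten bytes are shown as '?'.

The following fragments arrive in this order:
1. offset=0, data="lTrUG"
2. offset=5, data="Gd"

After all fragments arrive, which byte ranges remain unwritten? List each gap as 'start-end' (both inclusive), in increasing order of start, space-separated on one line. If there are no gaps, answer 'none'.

Answer: 7-12

Derivation:
Fragment 1: offset=0 len=5
Fragment 2: offset=5 len=2
Gaps: 7-12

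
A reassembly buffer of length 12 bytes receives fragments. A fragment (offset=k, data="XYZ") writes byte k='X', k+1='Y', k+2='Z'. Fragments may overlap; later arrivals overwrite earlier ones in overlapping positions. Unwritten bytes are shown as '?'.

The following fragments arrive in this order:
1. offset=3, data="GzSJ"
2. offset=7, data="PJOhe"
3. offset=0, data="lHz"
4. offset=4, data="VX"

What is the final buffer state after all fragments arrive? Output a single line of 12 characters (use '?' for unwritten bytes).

Fragment 1: offset=3 data="GzSJ" -> buffer=???GzSJ?????
Fragment 2: offset=7 data="PJOhe" -> buffer=???GzSJPJOhe
Fragment 3: offset=0 data="lHz" -> buffer=lHzGzSJPJOhe
Fragment 4: offset=4 data="VX" -> buffer=lHzGVXJPJOhe

Answer: lHzGVXJPJOhe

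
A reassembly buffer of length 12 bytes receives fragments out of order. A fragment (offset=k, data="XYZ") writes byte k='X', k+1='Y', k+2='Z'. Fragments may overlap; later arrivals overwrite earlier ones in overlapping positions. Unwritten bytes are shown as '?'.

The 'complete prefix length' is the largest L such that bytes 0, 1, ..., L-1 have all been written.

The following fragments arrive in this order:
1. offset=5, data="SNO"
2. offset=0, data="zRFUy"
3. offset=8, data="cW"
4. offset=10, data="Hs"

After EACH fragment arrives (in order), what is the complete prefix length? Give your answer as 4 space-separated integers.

Fragment 1: offset=5 data="SNO" -> buffer=?????SNO???? -> prefix_len=0
Fragment 2: offset=0 data="zRFUy" -> buffer=zRFUySNO???? -> prefix_len=8
Fragment 3: offset=8 data="cW" -> buffer=zRFUySNOcW?? -> prefix_len=10
Fragment 4: offset=10 data="Hs" -> buffer=zRFUySNOcWHs -> prefix_len=12

Answer: 0 8 10 12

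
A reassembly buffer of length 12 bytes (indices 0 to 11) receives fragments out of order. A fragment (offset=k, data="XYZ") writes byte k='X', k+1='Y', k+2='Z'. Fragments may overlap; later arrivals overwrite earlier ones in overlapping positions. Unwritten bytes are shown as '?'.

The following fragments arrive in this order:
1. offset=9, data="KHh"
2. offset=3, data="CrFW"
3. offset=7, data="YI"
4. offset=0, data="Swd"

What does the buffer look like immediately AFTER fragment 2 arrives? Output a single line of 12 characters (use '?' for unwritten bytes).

Fragment 1: offset=9 data="KHh" -> buffer=?????????KHh
Fragment 2: offset=3 data="CrFW" -> buffer=???CrFW??KHh

Answer: ???CrFW??KHh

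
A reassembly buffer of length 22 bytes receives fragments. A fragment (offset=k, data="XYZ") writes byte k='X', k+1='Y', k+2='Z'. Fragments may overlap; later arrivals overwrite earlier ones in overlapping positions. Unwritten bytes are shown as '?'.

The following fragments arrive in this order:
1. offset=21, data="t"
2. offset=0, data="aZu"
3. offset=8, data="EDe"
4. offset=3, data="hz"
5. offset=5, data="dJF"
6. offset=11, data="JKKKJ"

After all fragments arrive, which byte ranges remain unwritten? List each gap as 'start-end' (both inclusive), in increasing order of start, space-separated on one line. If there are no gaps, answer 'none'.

Answer: 16-20

Derivation:
Fragment 1: offset=21 len=1
Fragment 2: offset=0 len=3
Fragment 3: offset=8 len=3
Fragment 4: offset=3 len=2
Fragment 5: offset=5 len=3
Fragment 6: offset=11 len=5
Gaps: 16-20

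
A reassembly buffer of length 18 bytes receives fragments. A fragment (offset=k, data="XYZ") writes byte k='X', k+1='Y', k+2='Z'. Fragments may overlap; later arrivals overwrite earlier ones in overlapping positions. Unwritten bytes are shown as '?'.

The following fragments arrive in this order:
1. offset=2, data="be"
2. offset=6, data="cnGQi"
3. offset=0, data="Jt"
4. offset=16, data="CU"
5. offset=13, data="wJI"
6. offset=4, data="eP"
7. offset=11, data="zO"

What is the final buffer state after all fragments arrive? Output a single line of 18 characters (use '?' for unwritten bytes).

Fragment 1: offset=2 data="be" -> buffer=??be??????????????
Fragment 2: offset=6 data="cnGQi" -> buffer=??be??cnGQi???????
Fragment 3: offset=0 data="Jt" -> buffer=Jtbe??cnGQi???????
Fragment 4: offset=16 data="CU" -> buffer=Jtbe??cnGQi?????CU
Fragment 5: offset=13 data="wJI" -> buffer=Jtbe??cnGQi??wJICU
Fragment 6: offset=4 data="eP" -> buffer=JtbeePcnGQi??wJICU
Fragment 7: offset=11 data="zO" -> buffer=JtbeePcnGQizOwJICU

Answer: JtbeePcnGQizOwJICU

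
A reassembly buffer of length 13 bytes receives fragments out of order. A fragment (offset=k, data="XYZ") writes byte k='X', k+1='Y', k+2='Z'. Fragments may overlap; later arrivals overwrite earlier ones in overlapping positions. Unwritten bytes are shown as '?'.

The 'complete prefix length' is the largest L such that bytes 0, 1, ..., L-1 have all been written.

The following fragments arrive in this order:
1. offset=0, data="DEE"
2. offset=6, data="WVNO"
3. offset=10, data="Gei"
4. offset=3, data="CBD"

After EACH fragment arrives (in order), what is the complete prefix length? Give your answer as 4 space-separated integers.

Answer: 3 3 3 13

Derivation:
Fragment 1: offset=0 data="DEE" -> buffer=DEE?????????? -> prefix_len=3
Fragment 2: offset=6 data="WVNO" -> buffer=DEE???WVNO??? -> prefix_len=3
Fragment 3: offset=10 data="Gei" -> buffer=DEE???WVNOGei -> prefix_len=3
Fragment 4: offset=3 data="CBD" -> buffer=DEECBDWVNOGei -> prefix_len=13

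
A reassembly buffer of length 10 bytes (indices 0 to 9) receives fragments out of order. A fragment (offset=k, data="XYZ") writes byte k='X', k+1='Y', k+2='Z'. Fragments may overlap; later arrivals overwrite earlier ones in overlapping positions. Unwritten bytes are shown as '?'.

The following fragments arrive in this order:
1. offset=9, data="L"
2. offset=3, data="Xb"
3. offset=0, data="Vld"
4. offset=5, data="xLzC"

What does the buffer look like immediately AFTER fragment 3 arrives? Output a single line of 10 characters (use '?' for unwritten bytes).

Fragment 1: offset=9 data="L" -> buffer=?????????L
Fragment 2: offset=3 data="Xb" -> buffer=???Xb????L
Fragment 3: offset=0 data="Vld" -> buffer=VldXb????L

Answer: VldXb????L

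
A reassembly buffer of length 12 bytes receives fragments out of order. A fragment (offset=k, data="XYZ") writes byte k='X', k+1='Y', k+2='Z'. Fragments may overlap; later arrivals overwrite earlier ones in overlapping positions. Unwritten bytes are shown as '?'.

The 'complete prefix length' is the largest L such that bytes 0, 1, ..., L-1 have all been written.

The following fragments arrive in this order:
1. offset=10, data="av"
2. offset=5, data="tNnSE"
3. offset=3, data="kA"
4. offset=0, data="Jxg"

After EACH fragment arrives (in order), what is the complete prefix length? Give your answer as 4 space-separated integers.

Fragment 1: offset=10 data="av" -> buffer=??????????av -> prefix_len=0
Fragment 2: offset=5 data="tNnSE" -> buffer=?????tNnSEav -> prefix_len=0
Fragment 3: offset=3 data="kA" -> buffer=???kAtNnSEav -> prefix_len=0
Fragment 4: offset=0 data="Jxg" -> buffer=JxgkAtNnSEav -> prefix_len=12

Answer: 0 0 0 12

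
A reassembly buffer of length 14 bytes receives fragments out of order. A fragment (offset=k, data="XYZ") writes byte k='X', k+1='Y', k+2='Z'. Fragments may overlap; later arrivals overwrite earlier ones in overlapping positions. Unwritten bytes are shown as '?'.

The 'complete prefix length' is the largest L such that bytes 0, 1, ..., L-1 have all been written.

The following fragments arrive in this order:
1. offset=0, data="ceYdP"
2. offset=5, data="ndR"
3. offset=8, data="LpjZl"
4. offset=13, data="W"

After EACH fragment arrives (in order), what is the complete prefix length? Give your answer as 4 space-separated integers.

Answer: 5 8 13 14

Derivation:
Fragment 1: offset=0 data="ceYdP" -> buffer=ceYdP????????? -> prefix_len=5
Fragment 2: offset=5 data="ndR" -> buffer=ceYdPndR?????? -> prefix_len=8
Fragment 3: offset=8 data="LpjZl" -> buffer=ceYdPndRLpjZl? -> prefix_len=13
Fragment 4: offset=13 data="W" -> buffer=ceYdPndRLpjZlW -> prefix_len=14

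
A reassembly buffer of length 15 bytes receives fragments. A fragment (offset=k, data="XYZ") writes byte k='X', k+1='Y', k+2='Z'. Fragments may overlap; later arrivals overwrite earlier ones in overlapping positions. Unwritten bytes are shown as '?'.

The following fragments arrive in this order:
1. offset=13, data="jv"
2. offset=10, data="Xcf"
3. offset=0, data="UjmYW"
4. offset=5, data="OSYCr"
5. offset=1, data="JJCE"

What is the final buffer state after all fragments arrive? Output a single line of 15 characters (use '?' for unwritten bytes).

Fragment 1: offset=13 data="jv" -> buffer=?????????????jv
Fragment 2: offset=10 data="Xcf" -> buffer=??????????Xcfjv
Fragment 3: offset=0 data="UjmYW" -> buffer=UjmYW?????Xcfjv
Fragment 4: offset=5 data="OSYCr" -> buffer=UjmYWOSYCrXcfjv
Fragment 5: offset=1 data="JJCE" -> buffer=UJJCEOSYCrXcfjv

Answer: UJJCEOSYCrXcfjv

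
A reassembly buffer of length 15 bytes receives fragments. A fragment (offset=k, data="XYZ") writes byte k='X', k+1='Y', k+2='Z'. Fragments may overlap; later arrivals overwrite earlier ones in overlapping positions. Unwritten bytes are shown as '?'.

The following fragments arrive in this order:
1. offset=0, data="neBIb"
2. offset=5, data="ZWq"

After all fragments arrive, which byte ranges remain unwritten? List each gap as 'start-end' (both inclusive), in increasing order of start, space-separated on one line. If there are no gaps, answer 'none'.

Answer: 8-14

Derivation:
Fragment 1: offset=0 len=5
Fragment 2: offset=5 len=3
Gaps: 8-14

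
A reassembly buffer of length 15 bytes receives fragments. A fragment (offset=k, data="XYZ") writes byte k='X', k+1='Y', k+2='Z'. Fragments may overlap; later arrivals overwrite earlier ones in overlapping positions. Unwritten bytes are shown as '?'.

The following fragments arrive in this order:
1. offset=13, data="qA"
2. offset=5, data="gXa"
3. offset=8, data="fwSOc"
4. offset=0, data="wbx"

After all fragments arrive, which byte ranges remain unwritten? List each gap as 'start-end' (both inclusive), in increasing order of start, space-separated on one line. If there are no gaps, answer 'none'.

Fragment 1: offset=13 len=2
Fragment 2: offset=5 len=3
Fragment 3: offset=8 len=5
Fragment 4: offset=0 len=3
Gaps: 3-4

Answer: 3-4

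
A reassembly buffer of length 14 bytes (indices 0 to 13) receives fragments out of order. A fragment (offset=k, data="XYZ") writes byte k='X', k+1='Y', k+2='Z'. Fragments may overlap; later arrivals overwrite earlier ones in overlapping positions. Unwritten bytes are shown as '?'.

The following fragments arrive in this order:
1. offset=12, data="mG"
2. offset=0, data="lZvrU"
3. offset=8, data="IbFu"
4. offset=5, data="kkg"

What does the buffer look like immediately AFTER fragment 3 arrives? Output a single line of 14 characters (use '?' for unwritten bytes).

Answer: lZvrU???IbFumG

Derivation:
Fragment 1: offset=12 data="mG" -> buffer=????????????mG
Fragment 2: offset=0 data="lZvrU" -> buffer=lZvrU???????mG
Fragment 3: offset=8 data="IbFu" -> buffer=lZvrU???IbFumG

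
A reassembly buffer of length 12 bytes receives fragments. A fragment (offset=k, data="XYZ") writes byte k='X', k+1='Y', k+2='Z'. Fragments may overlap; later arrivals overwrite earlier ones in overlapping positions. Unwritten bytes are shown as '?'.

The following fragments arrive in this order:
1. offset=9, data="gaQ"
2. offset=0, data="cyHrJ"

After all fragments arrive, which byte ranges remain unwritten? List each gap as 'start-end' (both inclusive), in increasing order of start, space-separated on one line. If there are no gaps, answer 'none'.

Answer: 5-8

Derivation:
Fragment 1: offset=9 len=3
Fragment 2: offset=0 len=5
Gaps: 5-8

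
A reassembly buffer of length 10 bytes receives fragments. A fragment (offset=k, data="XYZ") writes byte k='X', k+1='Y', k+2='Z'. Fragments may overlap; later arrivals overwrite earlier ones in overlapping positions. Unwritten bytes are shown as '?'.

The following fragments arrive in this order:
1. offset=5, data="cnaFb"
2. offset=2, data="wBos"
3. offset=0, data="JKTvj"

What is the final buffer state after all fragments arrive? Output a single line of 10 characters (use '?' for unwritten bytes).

Answer: JKTvjsnaFb

Derivation:
Fragment 1: offset=5 data="cnaFb" -> buffer=?????cnaFb
Fragment 2: offset=2 data="wBos" -> buffer=??wBosnaFb
Fragment 3: offset=0 data="JKTvj" -> buffer=JKTvjsnaFb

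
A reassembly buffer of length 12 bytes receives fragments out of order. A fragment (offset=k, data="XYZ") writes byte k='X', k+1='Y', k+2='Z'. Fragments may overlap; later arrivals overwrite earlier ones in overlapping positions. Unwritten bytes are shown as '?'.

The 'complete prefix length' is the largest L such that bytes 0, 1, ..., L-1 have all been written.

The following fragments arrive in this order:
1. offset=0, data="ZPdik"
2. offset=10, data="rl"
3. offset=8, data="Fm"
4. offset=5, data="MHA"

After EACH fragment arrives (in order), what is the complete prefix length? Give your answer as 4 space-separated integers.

Fragment 1: offset=0 data="ZPdik" -> buffer=ZPdik??????? -> prefix_len=5
Fragment 2: offset=10 data="rl" -> buffer=ZPdik?????rl -> prefix_len=5
Fragment 3: offset=8 data="Fm" -> buffer=ZPdik???Fmrl -> prefix_len=5
Fragment 4: offset=5 data="MHA" -> buffer=ZPdikMHAFmrl -> prefix_len=12

Answer: 5 5 5 12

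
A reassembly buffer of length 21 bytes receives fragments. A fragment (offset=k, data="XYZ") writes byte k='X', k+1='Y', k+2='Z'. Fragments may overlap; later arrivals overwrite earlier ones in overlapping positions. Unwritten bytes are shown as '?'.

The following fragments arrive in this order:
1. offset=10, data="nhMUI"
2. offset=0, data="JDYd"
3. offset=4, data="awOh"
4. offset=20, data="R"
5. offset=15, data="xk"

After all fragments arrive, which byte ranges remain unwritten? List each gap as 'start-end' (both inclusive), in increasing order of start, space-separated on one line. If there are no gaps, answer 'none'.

Fragment 1: offset=10 len=5
Fragment 2: offset=0 len=4
Fragment 3: offset=4 len=4
Fragment 4: offset=20 len=1
Fragment 5: offset=15 len=2
Gaps: 8-9 17-19

Answer: 8-9 17-19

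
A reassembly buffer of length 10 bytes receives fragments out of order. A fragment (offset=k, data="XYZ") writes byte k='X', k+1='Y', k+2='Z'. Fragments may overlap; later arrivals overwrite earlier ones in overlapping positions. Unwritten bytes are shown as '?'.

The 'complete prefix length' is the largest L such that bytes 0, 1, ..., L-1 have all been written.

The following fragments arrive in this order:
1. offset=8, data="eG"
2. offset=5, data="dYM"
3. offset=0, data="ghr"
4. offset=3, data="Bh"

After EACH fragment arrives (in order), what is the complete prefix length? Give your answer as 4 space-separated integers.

Fragment 1: offset=8 data="eG" -> buffer=????????eG -> prefix_len=0
Fragment 2: offset=5 data="dYM" -> buffer=?????dYMeG -> prefix_len=0
Fragment 3: offset=0 data="ghr" -> buffer=ghr??dYMeG -> prefix_len=3
Fragment 4: offset=3 data="Bh" -> buffer=ghrBhdYMeG -> prefix_len=10

Answer: 0 0 3 10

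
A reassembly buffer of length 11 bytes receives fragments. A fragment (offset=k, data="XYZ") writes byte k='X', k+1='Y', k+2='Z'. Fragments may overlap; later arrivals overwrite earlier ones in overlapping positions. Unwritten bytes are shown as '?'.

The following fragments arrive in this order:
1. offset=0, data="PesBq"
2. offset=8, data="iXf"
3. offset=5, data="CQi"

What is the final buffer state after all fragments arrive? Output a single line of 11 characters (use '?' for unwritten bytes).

Fragment 1: offset=0 data="PesBq" -> buffer=PesBq??????
Fragment 2: offset=8 data="iXf" -> buffer=PesBq???iXf
Fragment 3: offset=5 data="CQi" -> buffer=PesBqCQiiXf

Answer: PesBqCQiiXf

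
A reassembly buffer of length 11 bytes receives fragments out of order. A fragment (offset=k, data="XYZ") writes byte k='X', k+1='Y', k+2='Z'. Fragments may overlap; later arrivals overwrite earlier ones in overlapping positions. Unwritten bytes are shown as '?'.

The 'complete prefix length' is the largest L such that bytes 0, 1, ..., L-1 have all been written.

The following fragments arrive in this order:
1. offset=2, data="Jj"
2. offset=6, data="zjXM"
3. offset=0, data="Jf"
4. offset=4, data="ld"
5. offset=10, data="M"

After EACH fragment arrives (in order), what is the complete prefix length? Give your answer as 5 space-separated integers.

Fragment 1: offset=2 data="Jj" -> buffer=??Jj??????? -> prefix_len=0
Fragment 2: offset=6 data="zjXM" -> buffer=??Jj??zjXM? -> prefix_len=0
Fragment 3: offset=0 data="Jf" -> buffer=JfJj??zjXM? -> prefix_len=4
Fragment 4: offset=4 data="ld" -> buffer=JfJjldzjXM? -> prefix_len=10
Fragment 5: offset=10 data="M" -> buffer=JfJjldzjXMM -> prefix_len=11

Answer: 0 0 4 10 11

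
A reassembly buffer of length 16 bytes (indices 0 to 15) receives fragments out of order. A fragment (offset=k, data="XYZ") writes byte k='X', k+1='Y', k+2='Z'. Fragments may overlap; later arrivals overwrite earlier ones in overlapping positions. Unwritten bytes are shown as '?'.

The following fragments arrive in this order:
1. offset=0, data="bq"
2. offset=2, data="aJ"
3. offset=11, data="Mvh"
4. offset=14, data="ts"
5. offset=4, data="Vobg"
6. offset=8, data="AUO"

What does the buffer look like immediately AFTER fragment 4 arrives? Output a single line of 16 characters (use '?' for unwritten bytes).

Answer: bqaJ???????Mvhts

Derivation:
Fragment 1: offset=0 data="bq" -> buffer=bq??????????????
Fragment 2: offset=2 data="aJ" -> buffer=bqaJ????????????
Fragment 3: offset=11 data="Mvh" -> buffer=bqaJ???????Mvh??
Fragment 4: offset=14 data="ts" -> buffer=bqaJ???????Mvhts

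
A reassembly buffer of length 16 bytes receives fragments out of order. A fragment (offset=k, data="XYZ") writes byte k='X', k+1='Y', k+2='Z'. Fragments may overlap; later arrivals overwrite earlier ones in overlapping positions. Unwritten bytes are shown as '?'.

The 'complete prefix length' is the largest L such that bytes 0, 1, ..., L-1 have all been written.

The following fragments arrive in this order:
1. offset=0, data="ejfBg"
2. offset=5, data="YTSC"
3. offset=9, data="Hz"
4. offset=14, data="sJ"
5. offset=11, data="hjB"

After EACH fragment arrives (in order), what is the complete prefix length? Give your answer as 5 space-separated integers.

Fragment 1: offset=0 data="ejfBg" -> buffer=ejfBg??????????? -> prefix_len=5
Fragment 2: offset=5 data="YTSC" -> buffer=ejfBgYTSC??????? -> prefix_len=9
Fragment 3: offset=9 data="Hz" -> buffer=ejfBgYTSCHz????? -> prefix_len=11
Fragment 4: offset=14 data="sJ" -> buffer=ejfBgYTSCHz???sJ -> prefix_len=11
Fragment 5: offset=11 data="hjB" -> buffer=ejfBgYTSCHzhjBsJ -> prefix_len=16

Answer: 5 9 11 11 16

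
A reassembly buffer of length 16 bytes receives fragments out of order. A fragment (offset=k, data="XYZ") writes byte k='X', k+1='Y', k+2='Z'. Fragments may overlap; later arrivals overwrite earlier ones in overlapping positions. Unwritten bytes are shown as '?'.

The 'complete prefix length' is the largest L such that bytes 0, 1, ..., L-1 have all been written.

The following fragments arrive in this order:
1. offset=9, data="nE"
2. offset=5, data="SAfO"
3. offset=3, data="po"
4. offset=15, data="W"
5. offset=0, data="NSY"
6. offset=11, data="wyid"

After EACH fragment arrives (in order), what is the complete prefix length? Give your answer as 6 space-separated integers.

Answer: 0 0 0 0 11 16

Derivation:
Fragment 1: offset=9 data="nE" -> buffer=?????????nE????? -> prefix_len=0
Fragment 2: offset=5 data="SAfO" -> buffer=?????SAfOnE????? -> prefix_len=0
Fragment 3: offset=3 data="po" -> buffer=???poSAfOnE????? -> prefix_len=0
Fragment 4: offset=15 data="W" -> buffer=???poSAfOnE????W -> prefix_len=0
Fragment 5: offset=0 data="NSY" -> buffer=NSYpoSAfOnE????W -> prefix_len=11
Fragment 6: offset=11 data="wyid" -> buffer=NSYpoSAfOnEwyidW -> prefix_len=16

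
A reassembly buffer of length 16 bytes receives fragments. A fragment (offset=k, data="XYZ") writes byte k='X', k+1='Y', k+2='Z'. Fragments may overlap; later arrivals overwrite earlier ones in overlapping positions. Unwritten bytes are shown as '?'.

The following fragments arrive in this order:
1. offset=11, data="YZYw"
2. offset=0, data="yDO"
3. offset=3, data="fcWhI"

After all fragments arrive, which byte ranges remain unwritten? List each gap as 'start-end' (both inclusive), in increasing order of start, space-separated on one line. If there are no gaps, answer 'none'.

Fragment 1: offset=11 len=4
Fragment 2: offset=0 len=3
Fragment 3: offset=3 len=5
Gaps: 8-10 15-15

Answer: 8-10 15-15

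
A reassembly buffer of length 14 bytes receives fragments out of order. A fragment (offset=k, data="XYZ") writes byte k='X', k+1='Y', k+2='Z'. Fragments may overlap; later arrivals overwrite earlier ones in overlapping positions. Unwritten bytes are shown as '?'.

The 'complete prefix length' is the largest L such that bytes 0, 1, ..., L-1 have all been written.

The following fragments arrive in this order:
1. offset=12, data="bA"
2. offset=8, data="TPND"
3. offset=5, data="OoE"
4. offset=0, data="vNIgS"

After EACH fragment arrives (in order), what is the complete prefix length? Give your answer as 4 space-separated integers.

Fragment 1: offset=12 data="bA" -> buffer=????????????bA -> prefix_len=0
Fragment 2: offset=8 data="TPND" -> buffer=????????TPNDbA -> prefix_len=0
Fragment 3: offset=5 data="OoE" -> buffer=?????OoETPNDbA -> prefix_len=0
Fragment 4: offset=0 data="vNIgS" -> buffer=vNIgSOoETPNDbA -> prefix_len=14

Answer: 0 0 0 14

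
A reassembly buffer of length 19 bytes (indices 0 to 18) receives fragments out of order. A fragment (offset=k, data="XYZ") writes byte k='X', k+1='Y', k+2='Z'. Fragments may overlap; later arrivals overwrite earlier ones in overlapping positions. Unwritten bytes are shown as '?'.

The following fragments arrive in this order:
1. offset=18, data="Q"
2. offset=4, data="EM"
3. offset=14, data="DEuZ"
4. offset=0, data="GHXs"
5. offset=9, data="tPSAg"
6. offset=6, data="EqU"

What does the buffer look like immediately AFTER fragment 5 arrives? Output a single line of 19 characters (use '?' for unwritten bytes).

Answer: GHXsEM???tPSAgDEuZQ

Derivation:
Fragment 1: offset=18 data="Q" -> buffer=??????????????????Q
Fragment 2: offset=4 data="EM" -> buffer=????EM????????????Q
Fragment 3: offset=14 data="DEuZ" -> buffer=????EM????????DEuZQ
Fragment 4: offset=0 data="GHXs" -> buffer=GHXsEM????????DEuZQ
Fragment 5: offset=9 data="tPSAg" -> buffer=GHXsEM???tPSAgDEuZQ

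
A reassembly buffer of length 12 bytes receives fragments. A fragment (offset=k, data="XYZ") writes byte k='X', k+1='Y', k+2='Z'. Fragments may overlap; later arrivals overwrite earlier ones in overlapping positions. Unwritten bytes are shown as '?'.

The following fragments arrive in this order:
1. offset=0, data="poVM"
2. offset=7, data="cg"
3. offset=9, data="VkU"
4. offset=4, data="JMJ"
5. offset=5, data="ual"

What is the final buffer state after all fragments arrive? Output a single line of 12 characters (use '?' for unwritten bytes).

Answer: poVMJualgVkU

Derivation:
Fragment 1: offset=0 data="poVM" -> buffer=poVM????????
Fragment 2: offset=7 data="cg" -> buffer=poVM???cg???
Fragment 3: offset=9 data="VkU" -> buffer=poVM???cgVkU
Fragment 4: offset=4 data="JMJ" -> buffer=poVMJMJcgVkU
Fragment 5: offset=5 data="ual" -> buffer=poVMJualgVkU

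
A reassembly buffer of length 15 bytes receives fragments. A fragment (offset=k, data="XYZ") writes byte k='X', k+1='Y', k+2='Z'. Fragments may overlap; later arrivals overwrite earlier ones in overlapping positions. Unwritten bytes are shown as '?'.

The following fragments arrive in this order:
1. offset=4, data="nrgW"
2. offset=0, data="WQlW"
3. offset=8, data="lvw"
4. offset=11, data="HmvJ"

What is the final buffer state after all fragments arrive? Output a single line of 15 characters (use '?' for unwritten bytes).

Answer: WQlWnrgWlvwHmvJ

Derivation:
Fragment 1: offset=4 data="nrgW" -> buffer=????nrgW???????
Fragment 2: offset=0 data="WQlW" -> buffer=WQlWnrgW???????
Fragment 3: offset=8 data="lvw" -> buffer=WQlWnrgWlvw????
Fragment 4: offset=11 data="HmvJ" -> buffer=WQlWnrgWlvwHmvJ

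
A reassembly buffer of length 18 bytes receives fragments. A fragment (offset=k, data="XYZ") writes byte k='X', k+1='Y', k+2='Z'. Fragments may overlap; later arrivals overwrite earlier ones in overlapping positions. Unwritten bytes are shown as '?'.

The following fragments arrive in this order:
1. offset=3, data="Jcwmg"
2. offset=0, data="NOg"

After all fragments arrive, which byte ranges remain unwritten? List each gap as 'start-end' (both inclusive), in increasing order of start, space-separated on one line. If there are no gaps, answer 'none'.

Fragment 1: offset=3 len=5
Fragment 2: offset=0 len=3
Gaps: 8-17

Answer: 8-17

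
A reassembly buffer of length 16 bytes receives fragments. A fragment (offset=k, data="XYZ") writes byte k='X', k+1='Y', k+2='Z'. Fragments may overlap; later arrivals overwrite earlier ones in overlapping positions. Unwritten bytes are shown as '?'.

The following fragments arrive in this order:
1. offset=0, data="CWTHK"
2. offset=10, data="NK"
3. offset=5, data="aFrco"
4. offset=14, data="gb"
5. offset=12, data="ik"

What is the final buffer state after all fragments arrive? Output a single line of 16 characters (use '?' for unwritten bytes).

Answer: CWTHKaFrcoNKikgb

Derivation:
Fragment 1: offset=0 data="CWTHK" -> buffer=CWTHK???????????
Fragment 2: offset=10 data="NK" -> buffer=CWTHK?????NK????
Fragment 3: offset=5 data="aFrco" -> buffer=CWTHKaFrcoNK????
Fragment 4: offset=14 data="gb" -> buffer=CWTHKaFrcoNK??gb
Fragment 5: offset=12 data="ik" -> buffer=CWTHKaFrcoNKikgb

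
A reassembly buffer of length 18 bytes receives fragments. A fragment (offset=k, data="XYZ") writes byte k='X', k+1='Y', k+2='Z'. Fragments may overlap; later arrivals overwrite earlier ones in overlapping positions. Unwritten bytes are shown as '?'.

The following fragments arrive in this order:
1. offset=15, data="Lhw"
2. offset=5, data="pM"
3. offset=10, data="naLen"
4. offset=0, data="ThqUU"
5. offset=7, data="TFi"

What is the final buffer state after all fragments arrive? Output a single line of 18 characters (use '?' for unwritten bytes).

Answer: ThqUUpMTFinaLenLhw

Derivation:
Fragment 1: offset=15 data="Lhw" -> buffer=???????????????Lhw
Fragment 2: offset=5 data="pM" -> buffer=?????pM????????Lhw
Fragment 3: offset=10 data="naLen" -> buffer=?????pM???naLenLhw
Fragment 4: offset=0 data="ThqUU" -> buffer=ThqUUpM???naLenLhw
Fragment 5: offset=7 data="TFi" -> buffer=ThqUUpMTFinaLenLhw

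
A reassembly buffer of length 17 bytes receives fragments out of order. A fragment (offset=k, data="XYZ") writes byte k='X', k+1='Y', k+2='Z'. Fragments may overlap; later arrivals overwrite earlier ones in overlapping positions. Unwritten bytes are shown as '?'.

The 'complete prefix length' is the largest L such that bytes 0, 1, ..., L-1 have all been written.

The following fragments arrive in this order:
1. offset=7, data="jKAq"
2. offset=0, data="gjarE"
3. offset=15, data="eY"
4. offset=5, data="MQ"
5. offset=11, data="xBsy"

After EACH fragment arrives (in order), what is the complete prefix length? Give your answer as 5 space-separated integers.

Answer: 0 5 5 11 17

Derivation:
Fragment 1: offset=7 data="jKAq" -> buffer=???????jKAq?????? -> prefix_len=0
Fragment 2: offset=0 data="gjarE" -> buffer=gjarE??jKAq?????? -> prefix_len=5
Fragment 3: offset=15 data="eY" -> buffer=gjarE??jKAq????eY -> prefix_len=5
Fragment 4: offset=5 data="MQ" -> buffer=gjarEMQjKAq????eY -> prefix_len=11
Fragment 5: offset=11 data="xBsy" -> buffer=gjarEMQjKAqxBsyeY -> prefix_len=17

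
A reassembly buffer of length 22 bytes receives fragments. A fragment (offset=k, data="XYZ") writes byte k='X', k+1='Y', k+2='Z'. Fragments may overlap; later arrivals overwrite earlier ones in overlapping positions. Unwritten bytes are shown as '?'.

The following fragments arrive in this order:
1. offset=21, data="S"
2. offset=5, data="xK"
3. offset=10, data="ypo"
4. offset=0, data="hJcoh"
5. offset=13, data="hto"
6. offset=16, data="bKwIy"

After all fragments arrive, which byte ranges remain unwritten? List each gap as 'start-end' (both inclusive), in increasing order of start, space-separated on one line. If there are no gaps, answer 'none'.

Answer: 7-9

Derivation:
Fragment 1: offset=21 len=1
Fragment 2: offset=5 len=2
Fragment 3: offset=10 len=3
Fragment 4: offset=0 len=5
Fragment 5: offset=13 len=3
Fragment 6: offset=16 len=5
Gaps: 7-9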